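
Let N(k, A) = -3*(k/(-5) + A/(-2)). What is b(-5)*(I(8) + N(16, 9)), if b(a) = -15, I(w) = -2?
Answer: -633/2 ≈ -316.50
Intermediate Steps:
N(k, A) = 3*A/2 + 3*k/5 (N(k, A) = -3*(k*(-1/5) + A*(-1/2)) = -3*(-k/5 - A/2) = -3*(-A/2 - k/5) = 3*A/2 + 3*k/5)
b(-5)*(I(8) + N(16, 9)) = -15*(-2 + ((3/2)*9 + (3/5)*16)) = -15*(-2 + (27/2 + 48/5)) = -15*(-2 + 231/10) = -15*211/10 = -633/2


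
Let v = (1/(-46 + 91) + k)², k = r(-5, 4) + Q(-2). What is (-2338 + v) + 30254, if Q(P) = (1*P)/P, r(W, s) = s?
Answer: 56580976/2025 ≈ 27941.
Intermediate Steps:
Q(P) = 1 (Q(P) = P/P = 1)
k = 5 (k = 4 + 1 = 5)
v = 51076/2025 (v = (1/(-46 + 91) + 5)² = (1/45 + 5)² = (226/45)² = 51076/2025 ≈ 25.223)
(-2338 + v) + 30254 = (-2338 + 51076/2025) + 30254 = -4683374/2025 + 30254 = 56580976/2025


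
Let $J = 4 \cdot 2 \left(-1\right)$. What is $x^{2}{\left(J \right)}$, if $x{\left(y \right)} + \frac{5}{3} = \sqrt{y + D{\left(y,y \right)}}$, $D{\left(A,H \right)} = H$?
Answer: $\frac{\left(5 - 12 i\right)^{2}}{9} \approx -13.222 - 13.333 i$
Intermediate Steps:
$J = -8$ ($J = 8 \left(-1\right) = -8$)
$x{\left(y \right)} = - \frac{5}{3} + \sqrt{2} \sqrt{y}$ ($x{\left(y \right)} = - \frac{5}{3} + \sqrt{y + y} = - \frac{5}{3} + \sqrt{2 y} = - \frac{5}{3} + \sqrt{2} \sqrt{y}$)
$x^{2}{\left(J \right)} = \left(- \frac{5}{3} + \sqrt{2} \sqrt{-8}\right)^{2} = \left(- \frac{5}{3} + \sqrt{2} \cdot 2 i \sqrt{2}\right)^{2} = \left(- \frac{5}{3} + 4 i\right)^{2}$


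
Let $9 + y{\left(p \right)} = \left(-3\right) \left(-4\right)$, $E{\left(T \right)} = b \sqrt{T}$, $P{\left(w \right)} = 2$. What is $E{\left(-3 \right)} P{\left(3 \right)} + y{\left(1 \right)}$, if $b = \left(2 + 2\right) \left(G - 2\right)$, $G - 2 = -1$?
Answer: $3 - 8 i \sqrt{3} \approx 3.0 - 13.856 i$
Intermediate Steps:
$G = 1$ ($G = 2 - 1 = 1$)
$b = -4$ ($b = \left(2 + 2\right) \left(1 - 2\right) = 4 \left(-1\right) = -4$)
$E{\left(T \right)} = - 4 \sqrt{T}$
$y{\left(p \right)} = 3$ ($y{\left(p \right)} = -9 - -12 = -9 + 12 = 3$)
$E{\left(-3 \right)} P{\left(3 \right)} + y{\left(1 \right)} = - 4 \sqrt{-3} \cdot 2 + 3 = - 4 i \sqrt{3} \cdot 2 + 3 = - 8 i \sqrt{3} + 3 = 3 - 8 i \sqrt{3}$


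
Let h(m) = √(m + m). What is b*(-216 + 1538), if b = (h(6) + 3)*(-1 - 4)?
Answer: -19830 - 13220*√3 ≈ -42728.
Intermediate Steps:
h(m) = √2*√m (h(m) = √(2*m) = √2*√m)
b = -15 - 10*√3 (b = (√2*√6 + 3)*(-1 - 4) = (2*√3 + 3)*(-5) = (3 + 2*√3)*(-5) = -15 - 10*√3 ≈ -32.320)
b*(-216 + 1538) = (-15 - 10*√3)*(-216 + 1538) = (-15 - 10*√3)*1322 = -19830 - 13220*√3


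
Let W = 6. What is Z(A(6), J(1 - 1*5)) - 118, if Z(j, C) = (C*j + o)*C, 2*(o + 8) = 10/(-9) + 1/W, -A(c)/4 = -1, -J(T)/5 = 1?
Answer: 877/36 ≈ 24.361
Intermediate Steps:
J(T) = -5 (J(T) = -5*1 = -5)
A(c) = 4 (A(c) = -4*(-1) = 4)
o = -305/36 (o = -8 + (10/(-9) + 1/6)/2 = -8 + (10*(-⅑) + 1*(⅙))/2 = -8 + (-10/9 + ⅙)/2 = -8 + (½)*(-17/18) = -8 - 17/36 = -305/36 ≈ -8.4722)
Z(j, C) = C*(-305/36 + C*j) (Z(j, C) = (C*j - 305/36)*C = (-305/36 + C*j)*C = C*(-305/36 + C*j))
Z(A(6), J(1 - 1*5)) - 118 = (1/36)*(-5)*(-305 + 36*(-5)*4) - 118 = (1/36)*(-5)*(-305 - 720) - 118 = (1/36)*(-5)*(-1025) - 118 = 5125/36 - 118 = 877/36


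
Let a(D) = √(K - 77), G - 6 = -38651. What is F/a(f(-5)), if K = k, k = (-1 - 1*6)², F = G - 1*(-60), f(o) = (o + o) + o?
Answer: 38585*I*√7/14 ≈ 7291.9*I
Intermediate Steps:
G = -38645 (G = 6 - 38651 = -38645)
f(o) = 3*o (f(o) = 2*o + o = 3*o)
F = -38585 (F = -38645 - 1*(-60) = -38645 + 60 = -38585)
k = 49 (k = (-1 - 6)² = (-7)² = 49)
K = 49
a(D) = 2*I*√7 (a(D) = √(49 - 77) = √(-28) = 2*I*√7)
F/a(f(-5)) = -38585*(-I*√7/14) = -(-38585)*I*√7/14 = 38585*I*√7/14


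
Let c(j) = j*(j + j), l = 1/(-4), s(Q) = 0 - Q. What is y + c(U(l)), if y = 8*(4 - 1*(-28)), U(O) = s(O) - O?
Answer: 513/2 ≈ 256.50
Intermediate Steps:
s(Q) = -Q
l = -1/4 ≈ -0.25000
U(O) = -2*O (U(O) = -O - O = -2*O)
c(j) = 2*j**2 (c(j) = j*(2*j) = 2*j**2)
y = 256 (y = 8*(4 + 28) = 8*32 = 256)
y + c(U(l)) = 256 + 2*(-2*(-1/4))**2 = 256 + 2*(1/2)**2 = 256 + 2*(1/4) = 256 + 1/2 = 513/2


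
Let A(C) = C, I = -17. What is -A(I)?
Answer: 17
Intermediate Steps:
-A(I) = -1*(-17) = 17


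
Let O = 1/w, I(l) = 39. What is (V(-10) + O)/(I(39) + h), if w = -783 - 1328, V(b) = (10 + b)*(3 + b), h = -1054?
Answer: 1/2142665 ≈ 4.6671e-7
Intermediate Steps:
V(b) = (3 + b)*(10 + b)
w = -2111
O = -1/2111 (O = 1/(-2111) = -1/2111 ≈ -0.00047371)
(V(-10) + O)/(I(39) + h) = ((30 + (-10)² + 13*(-10)) - 1/2111)/(39 - 1054) = ((30 + 100 - 130) - 1/2111)/(-1015) = (0 - 1/2111)*(-1/1015) = -1/2111*(-1/1015) = 1/2142665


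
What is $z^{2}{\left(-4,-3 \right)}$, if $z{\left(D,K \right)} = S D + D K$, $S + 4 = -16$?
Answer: $8464$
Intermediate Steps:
$S = -20$ ($S = -4 - 16 = -20$)
$z{\left(D,K \right)} = - 20 D + D K$
$z^{2}{\left(-4,-3 \right)} = \left(- 4 \left(-20 - 3\right)\right)^{2} = \left(\left(-4\right) \left(-23\right)\right)^{2} = 92^{2} = 8464$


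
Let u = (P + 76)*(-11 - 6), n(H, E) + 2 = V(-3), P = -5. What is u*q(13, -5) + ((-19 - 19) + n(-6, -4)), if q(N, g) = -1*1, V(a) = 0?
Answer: 1167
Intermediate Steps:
n(H, E) = -2 (n(H, E) = -2 + 0 = -2)
q(N, g) = -1
u = -1207 (u = (-5 + 76)*(-11 - 6) = 71*(-17) = -1207)
u*q(13, -5) + ((-19 - 19) + n(-6, -4)) = -1207*(-1) + ((-19 - 19) - 2) = 1207 + (-38 - 2) = 1207 - 40 = 1167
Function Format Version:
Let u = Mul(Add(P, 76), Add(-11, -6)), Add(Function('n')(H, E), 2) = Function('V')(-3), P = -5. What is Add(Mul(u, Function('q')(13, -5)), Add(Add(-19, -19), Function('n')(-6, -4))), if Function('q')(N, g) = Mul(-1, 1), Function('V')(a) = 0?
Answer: 1167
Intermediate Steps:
Function('n')(H, E) = -2 (Function('n')(H, E) = Add(-2, 0) = -2)
Function('q')(N, g) = -1
u = -1207 (u = Mul(Add(-5, 76), Add(-11, -6)) = Mul(71, -17) = -1207)
Add(Mul(u, Function('q')(13, -5)), Add(Add(-19, -19), Function('n')(-6, -4))) = Add(Mul(-1207, -1), Add(Add(-19, -19), -2)) = Add(1207, Add(-38, -2)) = Add(1207, -40) = 1167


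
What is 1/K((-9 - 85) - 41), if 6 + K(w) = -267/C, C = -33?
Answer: 11/23 ≈ 0.47826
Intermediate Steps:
K(w) = 23/11 (K(w) = -6 - 267/(-33) = -6 - 267*(-1/33) = -6 + 89/11 = 23/11)
1/K((-9 - 85) - 41) = 1/(23/11) = 11/23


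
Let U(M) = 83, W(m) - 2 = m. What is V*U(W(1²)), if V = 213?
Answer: 17679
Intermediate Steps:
W(m) = 2 + m
V*U(W(1²)) = 213*83 = 17679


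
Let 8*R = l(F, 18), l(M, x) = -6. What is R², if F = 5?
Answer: 9/16 ≈ 0.56250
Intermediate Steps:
R = -¾ (R = (⅛)*(-6) = -¾ ≈ -0.75000)
R² = (-¾)² = 9/16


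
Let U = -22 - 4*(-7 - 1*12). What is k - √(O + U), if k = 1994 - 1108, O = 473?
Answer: 886 - √527 ≈ 863.04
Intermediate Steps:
k = 886
U = 54 (U = -22 - 4*(-7 - 12) = -22 - 4*(-19) = -22 + 76 = 54)
k - √(O + U) = 886 - √(473 + 54) = 886 - √527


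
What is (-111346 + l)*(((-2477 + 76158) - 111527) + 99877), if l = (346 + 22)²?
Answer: 1493582418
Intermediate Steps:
l = 135424 (l = 368² = 135424)
(-111346 + l)*(((-2477 + 76158) - 111527) + 99877) = (-111346 + 135424)*(((-2477 + 76158) - 111527) + 99877) = 24078*((73681 - 111527) + 99877) = 24078*(-37846 + 99877) = 24078*62031 = 1493582418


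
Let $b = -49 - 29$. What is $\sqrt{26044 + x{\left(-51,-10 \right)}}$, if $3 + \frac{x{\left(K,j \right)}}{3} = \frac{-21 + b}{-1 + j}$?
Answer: $\sqrt{26062} \approx 161.44$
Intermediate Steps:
$b = -78$ ($b = -49 - 29 = -78$)
$x{\left(K,j \right)} = -9 - \frac{297}{-1 + j}$ ($x{\left(K,j \right)} = -9 + 3 \frac{-21 - 78}{-1 + j} = -9 + 3 \left(- \frac{99}{-1 + j}\right) = -9 - \frac{297}{-1 + j}$)
$\sqrt{26044 + x{\left(-51,-10 \right)}} = \sqrt{26044 + \frac{9 \left(-32 - -10\right)}{-1 - 10}} = \sqrt{26044 + \frac{9 \left(-32 + 10\right)}{-11}} = \sqrt{26044 + 9 \left(- \frac{1}{11}\right) \left(-22\right)} = \sqrt{26044 + 18} = \sqrt{26062}$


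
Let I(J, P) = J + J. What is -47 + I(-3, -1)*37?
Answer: -269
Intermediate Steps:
I(J, P) = 2*J
-47 + I(-3, -1)*37 = -47 + (2*(-3))*37 = -47 - 6*37 = -47 - 222 = -269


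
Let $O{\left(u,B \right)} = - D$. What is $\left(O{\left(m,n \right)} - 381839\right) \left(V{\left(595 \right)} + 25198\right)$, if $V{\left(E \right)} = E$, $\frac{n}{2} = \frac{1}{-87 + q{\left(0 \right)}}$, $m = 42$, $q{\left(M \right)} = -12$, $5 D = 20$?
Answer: $-9848876499$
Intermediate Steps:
$D = 4$ ($D = \frac{1}{5} \cdot 20 = 4$)
$n = - \frac{2}{99}$ ($n = \frac{2}{-87 - 12} = \frac{2}{-99} = 2 \left(- \frac{1}{99}\right) = - \frac{2}{99} \approx -0.020202$)
$O{\left(u,B \right)} = -4$ ($O{\left(u,B \right)} = \left(-1\right) 4 = -4$)
$\left(O{\left(m,n \right)} - 381839\right) \left(V{\left(595 \right)} + 25198\right) = \left(-4 - 381839\right) \left(595 + 25198\right) = \left(-381843\right) 25793 = -9848876499$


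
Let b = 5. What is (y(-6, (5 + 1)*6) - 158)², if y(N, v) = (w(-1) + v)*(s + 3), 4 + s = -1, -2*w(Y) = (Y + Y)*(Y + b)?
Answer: 56644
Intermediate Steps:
w(Y) = -Y*(5 + Y) (w(Y) = -(Y + Y)*(Y + 5)/2 = -2*Y*(5 + Y)/2 = -Y*(5 + Y))
s = -5 (s = -4 - 1 = -5)
y(N, v) = -8 - 2*v (y(N, v) = (-1*(-1)*(5 - 1) + v)*(-5 + 3) = (-1*(-1)*4 + v)*(-2) = (4 + v)*(-2) = -8 - 2*v)
(y(-6, (5 + 1)*6) - 158)² = ((-8 - 2*(5 + 1)*6) - 158)² = ((-8 - 12*6) - 158)² = ((-8 - 2*36) - 158)² = ((-8 - 72) - 158)² = (-80 - 158)² = (-238)² = 56644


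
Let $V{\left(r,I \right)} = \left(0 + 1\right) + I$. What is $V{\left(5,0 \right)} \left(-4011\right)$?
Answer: $-4011$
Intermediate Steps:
$V{\left(r,I \right)} = 1 + I$
$V{\left(5,0 \right)} \left(-4011\right) = \left(1 + 0\right) \left(-4011\right) = 1 \left(-4011\right) = -4011$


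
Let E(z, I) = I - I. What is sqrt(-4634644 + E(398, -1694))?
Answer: 2*I*sqrt(1158661) ≈ 2152.8*I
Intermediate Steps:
E(z, I) = 0
sqrt(-4634644 + E(398, -1694)) = sqrt(-4634644 + 0) = sqrt(-4634644) = 2*I*sqrt(1158661)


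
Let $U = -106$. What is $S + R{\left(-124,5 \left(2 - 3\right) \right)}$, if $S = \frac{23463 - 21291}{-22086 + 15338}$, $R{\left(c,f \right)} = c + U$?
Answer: $- \frac{388553}{1687} \approx -230.32$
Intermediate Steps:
$R{\left(c,f \right)} = -106 + c$ ($R{\left(c,f \right)} = c - 106 = -106 + c$)
$S = - \frac{543}{1687}$ ($S = \frac{2172}{-6748} = 2172 \left(- \frac{1}{6748}\right) = - \frac{543}{1687} \approx -0.32187$)
$S + R{\left(-124,5 \left(2 - 3\right) \right)} = - \frac{543}{1687} - 230 = - \frac{388553}{1687}$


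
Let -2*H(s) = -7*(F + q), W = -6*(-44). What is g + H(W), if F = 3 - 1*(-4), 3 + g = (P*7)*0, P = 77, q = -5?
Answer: 4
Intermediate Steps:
W = 264
g = -3 (g = -3 + (77*7)*0 = -3 + 539*0 = -3 + 0 = -3)
F = 7 (F = 3 + 4 = 7)
H(s) = 7 (H(s) = -(-7)*(7 - 5)/2 = -(-7)*2/2 = -½*(-14) = 7)
g + H(W) = -3 + 7 = 4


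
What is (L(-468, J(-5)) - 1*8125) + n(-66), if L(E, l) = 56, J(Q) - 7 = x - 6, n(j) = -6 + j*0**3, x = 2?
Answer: -8075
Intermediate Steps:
n(j) = -6 (n(j) = -6 + j*0 = -6 + 0 = -6)
J(Q) = 3 (J(Q) = 7 + (2 - 6) = 7 - 4 = 3)
(L(-468, J(-5)) - 1*8125) + n(-66) = (56 - 1*8125) - 6 = (56 - 8125) - 6 = -8069 - 6 = -8075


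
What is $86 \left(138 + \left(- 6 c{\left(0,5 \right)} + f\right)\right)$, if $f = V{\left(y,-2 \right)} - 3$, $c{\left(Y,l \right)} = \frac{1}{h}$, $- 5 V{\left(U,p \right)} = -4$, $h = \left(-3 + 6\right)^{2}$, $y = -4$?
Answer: $\frac{174322}{15} \approx 11621.0$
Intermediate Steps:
$h = 9$ ($h = 3^{2} = 9$)
$V{\left(U,p \right)} = \frac{4}{5}$ ($V{\left(U,p \right)} = \left(- \frac{1}{5}\right) \left(-4\right) = \frac{4}{5}$)
$c{\left(Y,l \right)} = \frac{1}{9}$
$f = - \frac{11}{5}$ ($f = \frac{4}{5} - 3 = - \frac{11}{5} \approx -2.2$)
$86 \left(138 + \left(- 6 c{\left(0,5 \right)} + f\right)\right) = 86 \left(138 - \frac{43}{15}\right) = 86 \cdot \frac{2027}{15} = \frac{174322}{15}$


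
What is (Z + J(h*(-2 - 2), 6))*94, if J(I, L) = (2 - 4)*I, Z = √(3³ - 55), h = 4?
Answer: 3008 + 188*I*√7 ≈ 3008.0 + 497.4*I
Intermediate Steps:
Z = 2*I*√7 (Z = √(27 - 55) = √(-28) = 2*I*√7 ≈ 5.2915*I)
J(I, L) = -2*I
(Z + J(h*(-2 - 2), 6))*94 = (2*I*√7 - 8*(-2 - 2))*94 = (2*I*√7 - 8*(-4))*94 = (2*I*√7 - 2*(-16))*94 = (2*I*√7 + 32)*94 = (32 + 2*I*√7)*94 = 3008 + 188*I*√7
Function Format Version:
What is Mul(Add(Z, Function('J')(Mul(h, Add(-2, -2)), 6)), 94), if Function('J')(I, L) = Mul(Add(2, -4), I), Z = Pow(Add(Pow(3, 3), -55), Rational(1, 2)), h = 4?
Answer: Add(3008, Mul(188, I, Pow(7, Rational(1, 2)))) ≈ Add(3008.0, Mul(497.40, I))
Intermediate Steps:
Z = Mul(2, I, Pow(7, Rational(1, 2))) (Z = Pow(Add(27, -55), Rational(1, 2)) = Pow(-28, Rational(1, 2)) = Mul(2, I, Pow(7, Rational(1, 2))) ≈ Mul(5.2915, I))
Function('J')(I, L) = Mul(-2, I)
Mul(Add(Z, Function('J')(Mul(h, Add(-2, -2)), 6)), 94) = Mul(Add(Mul(2, I, Pow(7, Rational(1, 2))), Mul(-2, Mul(4, Add(-2, -2)))), 94) = Mul(Add(Mul(2, I, Pow(7, Rational(1, 2))), Mul(-2, Mul(4, -4))), 94) = Mul(Add(Mul(2, I, Pow(7, Rational(1, 2))), Mul(-2, -16)), 94) = Mul(Add(Mul(2, I, Pow(7, Rational(1, 2))), 32), 94) = Mul(Add(32, Mul(2, I, Pow(7, Rational(1, 2)))), 94) = Add(3008, Mul(188, I, Pow(7, Rational(1, 2))))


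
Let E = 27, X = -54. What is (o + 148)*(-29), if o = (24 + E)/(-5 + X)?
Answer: -251749/59 ≈ -4266.9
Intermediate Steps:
o = -51/59 (o = (24 + 27)/(-5 - 54) = 51/(-59) = 51*(-1/59) = -51/59 ≈ -0.86441)
(o + 148)*(-29) = (-51/59 + 148)*(-29) = (8681/59)*(-29) = -251749/59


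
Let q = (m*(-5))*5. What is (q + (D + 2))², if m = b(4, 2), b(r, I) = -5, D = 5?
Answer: 17424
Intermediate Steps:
m = -5
q = 125 (q = -5*(-5)*5 = 25*5 = 125)
(q + (D + 2))² = (125 + (5 + 2))² = (125 + 7)² = 132² = 17424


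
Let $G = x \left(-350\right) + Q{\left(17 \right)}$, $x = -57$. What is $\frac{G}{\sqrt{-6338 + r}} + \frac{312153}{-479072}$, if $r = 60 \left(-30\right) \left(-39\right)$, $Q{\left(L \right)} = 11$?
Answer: $- \frac{312153}{479072} + \frac{19961 \sqrt{63862}}{63862} \approx 78.336$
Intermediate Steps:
$r = 70200$ ($r = \left(-1800\right) \left(-39\right) = 70200$)
$G = 19961$ ($G = \left(-57\right) \left(-350\right) + 11 = 19950 + 11 = 19961$)
$\frac{G}{\sqrt{-6338 + r}} + \frac{312153}{-479072} = \frac{19961}{\sqrt{-6338 + 70200}} + \frac{312153}{-479072} = \frac{19961}{\sqrt{63862}} + 312153 \left(- \frac{1}{479072}\right) = 19961 \frac{\sqrt{63862}}{63862} - \frac{312153}{479072} = \frac{19961 \sqrt{63862}}{63862} - \frac{312153}{479072} = - \frac{312153}{479072} + \frac{19961 \sqrt{63862}}{63862}$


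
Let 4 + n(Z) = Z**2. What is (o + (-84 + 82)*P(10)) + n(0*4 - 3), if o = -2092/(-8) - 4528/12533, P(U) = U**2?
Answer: 1657833/25066 ≈ 66.139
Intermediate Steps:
n(Z) = -4 + Z**2
o = 6545703/25066 (o = -2092*(-1/8) - 4528*1/12533 = 523/2 - 4528/12533 = 6545703/25066 ≈ 261.14)
(o + (-84 + 82)*P(10)) + n(0*4 - 3) = (6545703/25066 + (-84 + 82)*10**2) + (-4 + (0*4 - 3)**2) = (6545703/25066 - 2*100) + (-4 + (0 - 3)**2) = (6545703/25066 - 200) + (-4 + (-3)**2) = 1532503/25066 + (-4 + 9) = 1532503/25066 + 5 = 1657833/25066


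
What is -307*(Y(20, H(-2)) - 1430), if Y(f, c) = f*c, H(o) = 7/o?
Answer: 460500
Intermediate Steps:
Y(f, c) = c*f
-307*(Y(20, H(-2)) - 1430) = -307*((7/(-2))*20 - 1430) = -307*((7*(-1/2))*20 - 1430) = -307*(-7/2*20 - 1430) = -307*(-70 - 1430) = -307*(-1500) = 460500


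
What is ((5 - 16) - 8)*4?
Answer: -76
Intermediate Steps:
((5 - 16) - 8)*4 = (-11 - 8)*4 = -19*4 = -76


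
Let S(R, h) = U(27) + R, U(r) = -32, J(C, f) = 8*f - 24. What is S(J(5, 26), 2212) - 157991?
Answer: -157839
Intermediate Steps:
J(C, f) = -24 + 8*f
S(R, h) = -32 + R
S(J(5, 26), 2212) - 157991 = (-32 + (-24 + 8*26)) - 157991 = (-32 + (-24 + 208)) - 157991 = (-32 + 184) - 157991 = 152 - 157991 = -157839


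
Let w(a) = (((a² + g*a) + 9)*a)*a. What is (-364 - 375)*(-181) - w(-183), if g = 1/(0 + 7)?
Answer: -7845636854/7 ≈ -1.1208e+9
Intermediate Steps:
g = ⅐ (g = 1/7 = ⅐ ≈ 0.14286)
w(a) = a²*(9 + a² + a/7) (w(a) = (((a² + a/7) + 9)*a)*a = ((9 + a² + a/7)*a)*a = (a*(9 + a² + a/7))*a = a²*(9 + a² + a/7))
(-364 - 375)*(-181) - w(-183) = (-364 - 375)*(-181) - (-183)²*(9 + (-183)² + (⅐)*(-183)) = -739*(-181) - 33489*(9 + 33489 - 183/7) = 133759 - 33489*234303/7 = 133759 - 1*7846573167/7 = 133759 - 7846573167/7 = -7845636854/7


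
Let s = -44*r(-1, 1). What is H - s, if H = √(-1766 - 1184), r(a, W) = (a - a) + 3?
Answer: 132 + 5*I*√118 ≈ 132.0 + 54.314*I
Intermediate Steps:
r(a, W) = 3 (r(a, W) = 0 + 3 = 3)
s = -132 (s = -44*3 = -132)
H = 5*I*√118 (H = √(-2950) = 5*I*√118 ≈ 54.314*I)
H - s = 5*I*√118 - 1*(-132) = 5*I*√118 + 132 = 132 + 5*I*√118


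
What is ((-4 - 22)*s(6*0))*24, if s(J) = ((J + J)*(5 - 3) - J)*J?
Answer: 0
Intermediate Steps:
s(J) = 3*J**2 (s(J) = ((2*J)*2 - J)*J = (4*J - J)*J = (3*J)*J = 3*J**2)
((-4 - 22)*s(6*0))*24 = ((-4 - 22)*(3*(6*0)**2))*24 = -78*0**2*24 = -78*0*24 = -26*0*24 = 0*24 = 0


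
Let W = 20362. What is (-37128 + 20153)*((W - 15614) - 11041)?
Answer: 106823675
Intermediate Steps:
(-37128 + 20153)*((W - 15614) - 11041) = (-37128 + 20153)*((20362 - 15614) - 11041) = -16975*(4748 - 11041) = -16975*(-6293) = 106823675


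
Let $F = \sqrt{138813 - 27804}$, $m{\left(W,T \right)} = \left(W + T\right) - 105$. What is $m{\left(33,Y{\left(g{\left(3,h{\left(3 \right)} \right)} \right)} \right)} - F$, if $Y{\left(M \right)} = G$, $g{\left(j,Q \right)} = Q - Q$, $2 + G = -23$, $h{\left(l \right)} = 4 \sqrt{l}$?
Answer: $-97 - \sqrt{111009} \approx -430.18$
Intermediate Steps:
$G = -25$ ($G = -2 - 23 = -25$)
$g{\left(j,Q \right)} = 0$
$Y{\left(M \right)} = -25$
$m{\left(W,T \right)} = -105 + T + W$ ($m{\left(W,T \right)} = \left(T + W\right) - 105 = -105 + T + W$)
$F = \sqrt{111009} \approx 333.18$
$m{\left(33,Y{\left(g{\left(3,h{\left(3 \right)} \right)} \right)} \right)} - F = \left(-105 - 25 + 33\right) - \sqrt{111009} = -97 - \sqrt{111009}$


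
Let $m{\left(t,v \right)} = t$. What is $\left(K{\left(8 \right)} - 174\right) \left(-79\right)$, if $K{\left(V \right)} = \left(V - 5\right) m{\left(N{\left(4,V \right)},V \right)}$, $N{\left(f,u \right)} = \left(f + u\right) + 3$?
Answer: $10191$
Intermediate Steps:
$N{\left(f,u \right)} = 3 + f + u$
$K{\left(V \right)} = \left(-5 + V\right) \left(7 + V\right)$ ($K{\left(V \right)} = \left(V - 5\right) \left(3 + 4 + V\right) = \left(-5 + V\right) \left(7 + V\right)$)
$\left(K{\left(8 \right)} - 174\right) \left(-79\right) = \left(\left(-5 + 8\right) \left(7 + 8\right) - 174\right) \left(-79\right) = \left(3 \cdot 15 - 174\right) \left(-79\right) = \left(45 - 174\right) \left(-79\right) = \left(-129\right) \left(-79\right) = 10191$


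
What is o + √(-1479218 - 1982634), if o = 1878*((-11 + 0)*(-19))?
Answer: 392502 + 2*I*√865463 ≈ 3.925e+5 + 1860.6*I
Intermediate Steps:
o = 392502 (o = 1878*(-11*(-19)) = 1878*209 = 392502)
o + √(-1479218 - 1982634) = 392502 + √(-1479218 - 1982634) = 392502 + √(-3461852) = 392502 + 2*I*√865463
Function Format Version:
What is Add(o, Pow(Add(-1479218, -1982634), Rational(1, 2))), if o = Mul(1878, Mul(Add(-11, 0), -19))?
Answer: Add(392502, Mul(2, I, Pow(865463, Rational(1, 2)))) ≈ Add(3.9250e+5, Mul(1860.6, I))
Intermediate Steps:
o = 392502 (o = Mul(1878, Mul(-11, -19)) = Mul(1878, 209) = 392502)
Add(o, Pow(Add(-1479218, -1982634), Rational(1, 2))) = Add(392502, Pow(Add(-1479218, -1982634), Rational(1, 2))) = Add(392502, Pow(-3461852, Rational(1, 2))) = Add(392502, Mul(2, I, Pow(865463, Rational(1, 2))))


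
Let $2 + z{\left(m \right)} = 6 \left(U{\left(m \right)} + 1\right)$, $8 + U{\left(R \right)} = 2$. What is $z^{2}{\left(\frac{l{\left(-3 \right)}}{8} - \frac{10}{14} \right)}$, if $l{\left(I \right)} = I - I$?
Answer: $1024$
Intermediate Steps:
$U{\left(R \right)} = -6$ ($U{\left(R \right)} = -8 + 2 = -6$)
$l{\left(I \right)} = 0$
$z{\left(m \right)} = -32$ ($z{\left(m \right)} = -2 + 6 \left(-6 + 1\right) = -2 + 6 \left(-5\right) = -2 - 30 = -32$)
$z^{2}{\left(\frac{l{\left(-3 \right)}}{8} - \frac{10}{14} \right)} = \left(-32\right)^{2} = 1024$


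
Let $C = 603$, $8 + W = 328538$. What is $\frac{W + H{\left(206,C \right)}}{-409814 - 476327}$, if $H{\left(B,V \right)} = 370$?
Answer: $- \frac{328900}{886141} \approx -0.37116$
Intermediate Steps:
$W = 328530$ ($W = -8 + 328538 = 328530$)
$\frac{W + H{\left(206,C \right)}}{-409814 - 476327} = \frac{328530 + 370}{-409814 - 476327} = \frac{328900}{-886141} = 328900 \left(- \frac{1}{886141}\right) = - \frac{328900}{886141}$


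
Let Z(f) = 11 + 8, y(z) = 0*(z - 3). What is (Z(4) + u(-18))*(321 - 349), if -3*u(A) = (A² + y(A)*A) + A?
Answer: 2324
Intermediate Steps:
y(z) = 0 (y(z) = 0*(-3 + z) = 0)
u(A) = -A/3 - A²/3 (u(A) = -((A² + 0*A) + A)/3 = -((A² + 0) + A)/3 = -(A² + A)/3 = -(A + A²)/3 = -A/3 - A²/3)
Z(f) = 19
(Z(4) + u(-18))*(321 - 349) = (19 - ⅓*(-18)*(1 - 18))*(321 - 349) = (19 - ⅓*(-18)*(-17))*(-28) = (19 - 102)*(-28) = -83*(-28) = 2324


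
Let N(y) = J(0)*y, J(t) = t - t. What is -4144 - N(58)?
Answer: -4144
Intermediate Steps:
J(t) = 0
N(y) = 0 (N(y) = 0*y = 0)
-4144 - N(58) = -4144 - 1*0 = -4144 + 0 = -4144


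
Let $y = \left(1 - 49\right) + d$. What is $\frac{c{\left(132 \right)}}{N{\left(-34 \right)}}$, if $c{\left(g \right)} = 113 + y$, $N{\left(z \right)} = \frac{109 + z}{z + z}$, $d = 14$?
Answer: $- \frac{5372}{75} \approx -71.627$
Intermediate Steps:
$y = -34$ ($y = \left(1 - 49\right) + 14 = -48 + 14 = -34$)
$N{\left(z \right)} = \frac{109 + z}{2 z}$
$c{\left(g \right)} = 79$ ($c{\left(g \right)} = 113 - 34 = 79$)
$\frac{c{\left(132 \right)}}{N{\left(-34 \right)}} = \frac{79}{\frac{1}{2} \frac{1}{-34} \left(109 - 34\right)} = \frac{79}{\frac{1}{2} \left(- \frac{1}{34}\right) 75} = \frac{79}{- \frac{75}{68}} = 79 \left(- \frac{68}{75}\right) = - \frac{5372}{75}$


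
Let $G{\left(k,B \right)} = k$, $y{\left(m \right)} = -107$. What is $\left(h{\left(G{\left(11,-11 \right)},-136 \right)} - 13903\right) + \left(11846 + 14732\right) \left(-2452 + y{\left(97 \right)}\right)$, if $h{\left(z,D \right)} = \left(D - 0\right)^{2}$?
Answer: $-68008509$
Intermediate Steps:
$h{\left(z,D \right)} = D^{2}$ ($h{\left(z,D \right)} = \left(D + \left(-1 + 1\right)\right)^{2} = \left(D + 0\right)^{2} = D^{2}$)
$\left(h{\left(G{\left(11,-11 \right)},-136 \right)} - 13903\right) + \left(11846 + 14732\right) \left(-2452 + y{\left(97 \right)}\right) = \left(\left(-136\right)^{2} - 13903\right) + \left(11846 + 14732\right) \left(-2452 - 107\right) = \left(18496 - 13903\right) + 26578 \left(-2559\right) = 4593 - 68013102 = -68008509$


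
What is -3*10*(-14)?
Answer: 420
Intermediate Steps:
-3*10*(-14) = -30*(-14) = 420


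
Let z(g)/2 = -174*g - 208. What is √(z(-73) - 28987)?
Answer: I*√3999 ≈ 63.238*I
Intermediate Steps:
z(g) = -416 - 348*g (z(g) = 2*(-174*g - 208) = 2*(-208 - 174*g) = -416 - 348*g)
√(z(-73) - 28987) = √((-416 - 348*(-73)) - 28987) = √((-416 + 25404) - 28987) = √(24988 - 28987) = √(-3999) = I*√3999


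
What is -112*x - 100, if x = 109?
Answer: -12308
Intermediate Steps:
-112*x - 100 = -112*109 - 100 = -12208 - 100 = -12308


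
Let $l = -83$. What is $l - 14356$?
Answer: $-14439$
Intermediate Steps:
$l - 14356 = -83 - 14356 = -14439$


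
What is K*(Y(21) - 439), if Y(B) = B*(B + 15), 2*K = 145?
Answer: 45965/2 ≈ 22983.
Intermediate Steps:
K = 145/2 (K = (½)*145 = 145/2 ≈ 72.500)
Y(B) = B*(15 + B)
K*(Y(21) - 439) = 145*(21*(15 + 21) - 439)/2 = 145*(21*36 - 439)/2 = 145*(756 - 439)/2 = (145/2)*317 = 45965/2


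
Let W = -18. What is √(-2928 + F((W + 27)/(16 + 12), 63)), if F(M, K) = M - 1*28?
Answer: I*√579313/14 ≈ 54.366*I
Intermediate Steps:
F(M, K) = -28 + M (F(M, K) = M - 28 = -28 + M)
√(-2928 + F((W + 27)/(16 + 12), 63)) = √(-2928 + (-28 + (-18 + 27)/(16 + 12))) = √(-2928 + (-28 + 9/28)) = √(-2928 - 775/28) = √(-82759/28) = I*√579313/14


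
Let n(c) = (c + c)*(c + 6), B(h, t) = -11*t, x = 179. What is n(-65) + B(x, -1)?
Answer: 7681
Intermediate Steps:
n(c) = 2*c*(6 + c) (n(c) = (2*c)*(6 + c) = 2*c*(6 + c))
n(-65) + B(x, -1) = 2*(-65)*(6 - 65) - 11*(-1) = 2*(-65)*(-59) + 11 = 7670 + 11 = 7681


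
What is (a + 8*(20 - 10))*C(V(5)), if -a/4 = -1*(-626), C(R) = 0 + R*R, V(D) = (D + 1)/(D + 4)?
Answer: -3232/3 ≈ -1077.3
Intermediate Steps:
V(D) = (1 + D)/(4 + D)
C(R) = R² (C(R) = 0 + R² = R²)
a = -2504 (a = -(-4)*(-626) = -4*626 = -2504)
(a + 8*(20 - 10))*C(V(5)) = (-2504 + 8*(20 - 10))*((1 + 5)/(4 + 5))² = (-2504 + 8*10)*(6/9)² = (-2504 + 80)*((⅑)*6)² = -2424*(⅔)² = -2424*4/9 = -3232/3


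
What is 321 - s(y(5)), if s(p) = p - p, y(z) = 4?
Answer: 321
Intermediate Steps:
s(p) = 0
321 - s(y(5)) = 321 - 1*0 = 321 + 0 = 321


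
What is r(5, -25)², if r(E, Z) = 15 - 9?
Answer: 36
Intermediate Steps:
r(E, Z) = 6
r(5, -25)² = 6² = 36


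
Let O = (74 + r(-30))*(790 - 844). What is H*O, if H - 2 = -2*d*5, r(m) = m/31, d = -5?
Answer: -6357312/31 ≈ -2.0507e+5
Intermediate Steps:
r(m) = m/31 (r(m) = m*(1/31) = m/31)
H = 52 (H = 2 - 2*(-5)*5 = 2 + 10*5 = 2 + 50 = 52)
O = -122256/31 (O = (74 + (1/31)*(-30))*(790 - 844) = (74 - 30/31)*(-54) = (2264/31)*(-54) = -122256/31 ≈ -3943.7)
H*O = 52*(-122256/31) = -6357312/31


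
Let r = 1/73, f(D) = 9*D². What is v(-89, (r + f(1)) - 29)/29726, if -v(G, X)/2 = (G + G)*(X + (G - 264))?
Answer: -54456/12191 ≈ -4.4669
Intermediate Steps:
r = 1/73 ≈ 0.013699
v(G, X) = -4*G*(-264 + G + X) (v(G, X) = -2*(G + G)*(X + (G - 264)) = -2*2*G*(X + (-264 + G)) = -2*2*G*(-264 + G + X) = -4*G*(-264 + G + X))
v(-89, (r + f(1)) - 29)/29726 = (4*(-89)*(264 - 1*(-89) - ((1/73 + 9*1²) - 29)))/29726 = (4*(-89)*(264 + 89 - ((1/73 + 9*1) - 29)))*(1/29726) = (4*(-89)*(264 + 89 - ((1/73 + 9) - 29)))*(1/29726) = (4*(-89)*(264 + 89 - (658/73 - 29)))*(1/29726) = (4*(-89)*(264 + 89 - 1*(-1459/73)))*(1/29726) = (4*(-89)*(264 + 89 + 1459/73))*(1/29726) = (4*(-89)*(27228/73))*(1/29726) = -9693168/73*1/29726 = -54456/12191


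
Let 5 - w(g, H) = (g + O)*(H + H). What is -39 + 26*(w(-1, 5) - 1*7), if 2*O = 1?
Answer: 39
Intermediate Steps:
O = ½ (O = (½)*1 = ½ ≈ 0.50000)
w(g, H) = 5 - 2*H*(½ + g) (w(g, H) = 5 - (g + ½)*(H + H) = 5 - (½ + g)*2*H = 5 - 2*H*(½ + g))
-39 + 26*(w(-1, 5) - 1*7) = -39 + 26*((5 - 1*5 - 2*5*(-1)) - 1*7) = -39 + 26*((5 - 5 + 10) - 7) = -39 + 26*(10 - 7) = -39 + 26*3 = -39 + 78 = 39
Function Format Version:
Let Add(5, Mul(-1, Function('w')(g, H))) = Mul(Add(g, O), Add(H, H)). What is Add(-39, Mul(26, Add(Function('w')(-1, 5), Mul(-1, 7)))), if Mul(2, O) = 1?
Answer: 39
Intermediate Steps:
O = Rational(1, 2) (O = Mul(Rational(1, 2), 1) = Rational(1, 2) ≈ 0.50000)
Function('w')(g, H) = Add(5, Mul(-2, H, Add(Rational(1, 2), g))) (Function('w')(g, H) = Add(5, Mul(-1, Mul(Add(g, Rational(1, 2)), Add(H, H)))) = Add(5, Mul(-1, Mul(Add(Rational(1, 2), g), Mul(2, H)))) = Add(5, Mul(-1, Mul(2, H, Add(Rational(1, 2), g)))) = Add(5, Mul(-2, H, Add(Rational(1, 2), g))))
Add(-39, Mul(26, Add(Function('w')(-1, 5), Mul(-1, 7)))) = Add(-39, Mul(26, Add(Add(5, Mul(-1, 5), Mul(-2, 5, -1)), Mul(-1, 7)))) = Add(-39, Mul(26, Add(Add(5, -5, 10), -7))) = Add(-39, Mul(26, Add(10, -7))) = Add(-39, Mul(26, 3)) = Add(-39, 78) = 39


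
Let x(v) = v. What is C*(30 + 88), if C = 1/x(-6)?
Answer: -59/3 ≈ -19.667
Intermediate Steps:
C = -⅙ (C = 1/(-6) = -⅙ ≈ -0.16667)
C*(30 + 88) = -(30 + 88)/6 = -⅙*118 = -59/3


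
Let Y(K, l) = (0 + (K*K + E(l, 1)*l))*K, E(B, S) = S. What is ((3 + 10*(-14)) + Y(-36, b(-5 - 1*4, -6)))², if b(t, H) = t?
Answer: 2159367961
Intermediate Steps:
Y(K, l) = K*(l + K²) (Y(K, l) = (0 + (K*K + 1*l))*K = (0 + (K² + l))*K = (0 + (l + K²))*K = (l + K²)*K = K*(l + K²))
((3 + 10*(-14)) + Y(-36, b(-5 - 1*4, -6)))² = ((3 + 10*(-14)) - 36*((-5 - 1*4) + (-36)²))² = ((3 - 140) - 36*((-5 - 4) + 1296))² = (-137 - 36*(-9 + 1296))² = (-137 - 36*1287)² = (-137 - 46332)² = (-46469)² = 2159367961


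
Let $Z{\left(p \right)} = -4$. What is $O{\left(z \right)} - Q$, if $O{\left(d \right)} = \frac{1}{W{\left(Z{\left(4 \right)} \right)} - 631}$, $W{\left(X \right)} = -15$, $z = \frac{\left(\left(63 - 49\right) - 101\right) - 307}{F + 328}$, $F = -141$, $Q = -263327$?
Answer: $\frac{170109241}{646} \approx 2.6333 \cdot 10^{5}$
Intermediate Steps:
$z = - \frac{394}{187}$ ($z = \frac{\left(\left(63 - 49\right) - 101\right) - 307}{-141 + 328} = \frac{\left(14 - 101\right) - 307}{187} = \left(-87 - 307\right) \frac{1}{187} = \left(-394\right) \frac{1}{187} = - \frac{394}{187} \approx -2.107$)
$O{\left(d \right)} = - \frac{1}{646}$ ($O{\left(d \right)} = \frac{1}{-15 - 631} = \frac{1}{-646} = - \frac{1}{646}$)
$O{\left(z \right)} - Q = - \frac{1}{646} - -263327 = - \frac{1}{646} + 263327 = \frac{170109241}{646}$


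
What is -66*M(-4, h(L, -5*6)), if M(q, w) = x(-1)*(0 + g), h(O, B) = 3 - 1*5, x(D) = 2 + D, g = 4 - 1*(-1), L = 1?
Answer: -330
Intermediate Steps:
g = 5 (g = 4 + 1 = 5)
h(O, B) = -2 (h(O, B) = 3 - 5 = -2)
M(q, w) = 5 (M(q, w) = (2 - 1)*(0 + 5) = 1*5 = 5)
-66*M(-4, h(L, -5*6)) = -66*5 = -330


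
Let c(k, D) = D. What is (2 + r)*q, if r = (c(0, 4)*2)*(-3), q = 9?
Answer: -198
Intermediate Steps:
r = -24 (r = (4*2)*(-3) = 8*(-3) = -24)
(2 + r)*q = (2 - 24)*9 = -22*9 = -198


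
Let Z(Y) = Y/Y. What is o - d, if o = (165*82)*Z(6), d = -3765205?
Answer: 3778735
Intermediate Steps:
Z(Y) = 1
o = 13530 (o = (165*82)*1 = 13530*1 = 13530)
o - d = 13530 - 1*(-3765205) = 13530 + 3765205 = 3778735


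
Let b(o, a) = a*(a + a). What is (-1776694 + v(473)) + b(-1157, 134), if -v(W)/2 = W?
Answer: -1741728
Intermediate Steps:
b(o, a) = 2*a² (b(o, a) = a*(2*a) = 2*a²)
v(W) = -2*W
(-1776694 + v(473)) + b(-1157, 134) = (-1776694 - 2*473) + 2*134² = (-1776694 - 946) + 2*17956 = -1777640 + 35912 = -1741728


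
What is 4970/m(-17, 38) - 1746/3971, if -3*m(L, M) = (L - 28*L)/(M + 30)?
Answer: -78959194/35739 ≈ -2209.3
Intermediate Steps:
m(L, M) = 9*L/(30 + M) (m(L, M) = -(L - 28*L)/(3*(M + 30)) = -(-27*L)/(3*(30 + M)) = -(-9)*L/(30 + M) = 9*L/(30 + M))
4970/m(-17, 38) - 1746/3971 = 4970/((9*(-17)/(30 + 38))) - 1746/3971 = 4970/((9*(-17)/68)) - 1746*1/3971 = 4970/((9*(-17)*(1/68))) - 1746/3971 = 4970/(-9/4) - 1746/3971 = 4970*(-4/9) - 1746/3971 = -19880/9 - 1746/3971 = -78959194/35739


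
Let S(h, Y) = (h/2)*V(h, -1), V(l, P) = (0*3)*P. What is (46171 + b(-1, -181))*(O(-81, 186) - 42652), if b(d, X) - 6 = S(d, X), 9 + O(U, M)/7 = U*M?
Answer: -6842369329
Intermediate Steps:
V(l, P) = 0 (V(l, P) = 0*P = 0)
O(U, M) = -63 + 7*M*U (O(U, M) = -63 + 7*(U*M) = -63 + 7*(M*U) = -63 + 7*M*U)
S(h, Y) = 0 (S(h, Y) = (h/2)*0 = 0)
b(d, X) = 6 (b(d, X) = 6 + 0 = 6)
(46171 + b(-1, -181))*(O(-81, 186) - 42652) = (46171 + 6)*((-63 + 7*186*(-81)) - 42652) = 46177*((-63 - 105462) - 42652) = 46177*(-105525 - 42652) = 46177*(-148177) = -6842369329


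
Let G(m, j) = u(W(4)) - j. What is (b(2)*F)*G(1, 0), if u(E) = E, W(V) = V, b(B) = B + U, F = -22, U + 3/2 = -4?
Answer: 308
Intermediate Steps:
U = -11/2 (U = -3/2 - 4 = -11/2 ≈ -5.5000)
b(B) = -11/2 + B (b(B) = B - 11/2 = -11/2 + B)
G(m, j) = 4 - j
(b(2)*F)*G(1, 0) = ((-11/2 + 2)*(-22))*(4 - 1*0) = (-7/2*(-22))*(4 + 0) = 77*4 = 308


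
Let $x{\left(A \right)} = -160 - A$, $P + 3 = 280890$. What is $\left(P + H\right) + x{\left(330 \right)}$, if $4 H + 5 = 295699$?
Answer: $\frac{708641}{2} \approx 3.5432 \cdot 10^{5}$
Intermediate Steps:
$H = \frac{147847}{2}$ ($H = - \frac{5}{4} + \frac{1}{4} \cdot 295699 = - \frac{5}{4} + \frac{295699}{4} = \frac{147847}{2} \approx 73924.0$)
$P = 280887$ ($P = -3 + 280890 = 280887$)
$\left(P + H\right) + x{\left(330 \right)} = \left(280887 + \frac{147847}{2}\right) - 490 = \frac{709621}{2} - 490 = \frac{708641}{2}$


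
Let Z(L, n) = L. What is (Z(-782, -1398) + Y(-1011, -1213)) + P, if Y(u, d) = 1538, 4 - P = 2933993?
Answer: -2933233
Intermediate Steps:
P = -2933989 (P = 4 - 1*2933993 = 4 - 2933993 = -2933989)
(Z(-782, -1398) + Y(-1011, -1213)) + P = (-782 + 1538) - 2933989 = 756 - 2933989 = -2933233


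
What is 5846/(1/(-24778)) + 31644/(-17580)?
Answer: -724260949/5 ≈ -1.4485e+8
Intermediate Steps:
5846/(1/(-24778)) + 31644/(-17580) = 5846/(-1/24778) + 31644*(-1/17580) = 5846*(-24778) - 9/5 = -144852188 - 9/5 = -724260949/5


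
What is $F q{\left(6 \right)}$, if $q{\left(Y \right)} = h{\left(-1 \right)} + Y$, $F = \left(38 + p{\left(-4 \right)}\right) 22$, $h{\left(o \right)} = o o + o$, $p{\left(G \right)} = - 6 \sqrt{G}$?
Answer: $5016 - 1584 i \approx 5016.0 - 1584.0 i$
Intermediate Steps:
$h{\left(o \right)} = o + o^{2}$ ($h{\left(o \right)} = o^{2} + o = o + o^{2}$)
$F = 836 - 264 i$ ($F = \left(38 - 6 \sqrt{-4}\right) 22 = \left(38 - 6 \cdot 2 i\right) 22 = \left(38 - 12 i\right) 22 = 836 - 264 i \approx 836.0 - 264.0 i$)
$q{\left(Y \right)} = Y$ ($q{\left(Y \right)} = - (1 - 1) + Y = \left(-1\right) 0 + Y = 0 + Y = Y$)
$F q{\left(6 \right)} = \left(836 - 264 i\right) 6 = 5016 - 1584 i$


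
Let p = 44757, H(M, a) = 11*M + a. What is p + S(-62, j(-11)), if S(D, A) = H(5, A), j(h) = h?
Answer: 44801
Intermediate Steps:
H(M, a) = a + 11*M
S(D, A) = 55 + A (S(D, A) = A + 11*5 = A + 55 = 55 + A)
p + S(-62, j(-11)) = 44757 + (55 - 11) = 44757 + 44 = 44801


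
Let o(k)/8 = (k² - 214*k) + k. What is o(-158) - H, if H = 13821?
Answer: 455123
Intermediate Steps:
o(k) = -1704*k + 8*k² (o(k) = 8*((k² - 214*k) + k) = 8*(k² - 213*k) = -1704*k + 8*k²)
o(-158) - H = 8*(-158)*(-213 - 158) - 1*13821 = 8*(-158)*(-371) - 13821 = 468944 - 13821 = 455123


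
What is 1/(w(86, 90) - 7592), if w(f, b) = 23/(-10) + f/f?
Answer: -10/75933 ≈ -0.00013170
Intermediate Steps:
w(f, b) = -13/10 (w(f, b) = 23*(-1/10) + 1 = -23/10 + 1 = -13/10)
1/(w(86, 90) - 7592) = 1/(-13/10 - 7592) = 1/(-75933/10) = -10/75933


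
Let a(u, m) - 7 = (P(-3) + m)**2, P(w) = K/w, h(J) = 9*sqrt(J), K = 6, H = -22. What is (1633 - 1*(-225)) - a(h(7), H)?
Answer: 1275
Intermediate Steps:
P(w) = 6/w
a(u, m) = 7 + (-2 + m)**2 (a(u, m) = 7 + (6/(-3) + m)**2 = 7 + (6*(-1/3) + m)**2 = 7 + (-2 + m)**2)
(1633 - 1*(-225)) - a(h(7), H) = (1633 - 1*(-225)) - (7 + (-2 - 22)**2) = (1633 + 225) - (7 + (-24)**2) = 1858 - (7 + 576) = 1858 - 1*583 = 1858 - 583 = 1275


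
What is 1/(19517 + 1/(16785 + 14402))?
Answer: 31187/608676680 ≈ 5.1237e-5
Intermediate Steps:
1/(19517 + 1/(16785 + 14402)) = 1/(19517 + 1/31187) = 1/(608676680/31187) = 31187/608676680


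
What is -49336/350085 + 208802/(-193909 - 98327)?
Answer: -14586033911/17051240010 ≈ -0.85542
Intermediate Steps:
-49336/350085 + 208802/(-193909 - 98327) = -49336*1/350085 + 208802/(-292236) = -49336/350085 + 208802*(-1/292236) = -49336/350085 - 104401/146118 = -14586033911/17051240010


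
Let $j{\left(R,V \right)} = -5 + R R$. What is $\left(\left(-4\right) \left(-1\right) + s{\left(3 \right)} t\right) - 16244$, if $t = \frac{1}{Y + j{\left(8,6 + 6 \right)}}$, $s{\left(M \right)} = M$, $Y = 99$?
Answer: $- \frac{2565917}{158} \approx -16240.0$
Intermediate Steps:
$j{\left(R,V \right)} = -5 + R^{2}$
$t = \frac{1}{158}$ ($t = \frac{1}{99 - \left(5 - 8^{2}\right)} = \frac{1}{99 + \left(-5 + 64\right)} = \frac{1}{99 + 59} = \frac{1}{158} \approx 0.0063291$)
$\left(\left(-4\right) \left(-1\right) + s{\left(3 \right)} t\right) - 16244 = \left(\left(-4\right) \left(-1\right) + 3 \cdot \frac{1}{158}\right) - 16244 = \left(4 + \frac{3}{158}\right) - 16244 = \frac{635}{158} - 16244 = - \frac{2565917}{158}$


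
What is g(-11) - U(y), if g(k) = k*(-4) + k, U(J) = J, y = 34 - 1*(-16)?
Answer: -17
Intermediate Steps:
y = 50 (y = 34 + 16 = 50)
g(k) = -3*k (g(k) = -4*k + k = -3*k)
g(-11) - U(y) = -3*(-11) - 1*50 = 33 - 50 = -17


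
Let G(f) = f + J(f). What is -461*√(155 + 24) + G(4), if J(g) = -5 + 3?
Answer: 2 - 461*√179 ≈ -6165.8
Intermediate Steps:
J(g) = -2
G(f) = -2 + f (G(f) = f - 2 = -2 + f)
-461*√(155 + 24) + G(4) = -461*√(155 + 24) + (-2 + 4) = -461*√179 + 2 = 2 - 461*√179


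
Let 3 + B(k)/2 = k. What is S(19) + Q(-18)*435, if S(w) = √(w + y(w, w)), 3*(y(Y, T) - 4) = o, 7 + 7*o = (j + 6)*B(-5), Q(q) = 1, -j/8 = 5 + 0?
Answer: 435 + 2*√595/7 ≈ 441.97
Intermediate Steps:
j = -40 (j = -8*(5 + 0) = -8*5 = -40)
B(k) = -6 + 2*k
o = 537/7 (o = -1 + ((-40 + 6)*(-6 + 2*(-5)))/7 = -1 + (-34*(-6 - 10))/7 = -1 + (-34*(-16))/7 = -1 + (⅐)*544 = -1 + 544/7 = 537/7 ≈ 76.714)
y(Y, T) = 207/7 (y(Y, T) = 4 + (⅓)*(537/7) = 4 + 179/7 = 207/7)
S(w) = √(207/7 + w) (S(w) = √(w + 207/7) = √(207/7 + w))
S(19) + Q(-18)*435 = √(1449 + 49*19)/7 + 1*435 = √(1449 + 931)/7 + 435 = √2380/7 + 435 = (2*√595)/7 + 435 = 2*√595/7 + 435 = 435 + 2*√595/7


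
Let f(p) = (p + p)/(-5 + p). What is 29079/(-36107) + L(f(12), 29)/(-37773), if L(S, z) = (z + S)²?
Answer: -55682209886/66829615839 ≈ -0.83320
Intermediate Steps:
f(p) = 2*p/(-5 + p) (f(p) = (2*p)/(-5 + p) = 2*p/(-5 + p))
L(S, z) = (S + z)²
29079/(-36107) + L(f(12), 29)/(-37773) = 29079/(-36107) + (2*12/(-5 + 12) + 29)²/(-37773) = 29079*(-1/36107) + (2*12/7 + 29)²*(-1/37773) = -29079/36107 + (2*12*(⅐) + 29)²*(-1/37773) = -29079/36107 + (24/7 + 29)²*(-1/37773) = -29079/36107 + (227/7)²*(-1/37773) = -29079/36107 + (51529/49)*(-1/37773) = -29079/36107 - 51529/1850877 = -55682209886/66829615839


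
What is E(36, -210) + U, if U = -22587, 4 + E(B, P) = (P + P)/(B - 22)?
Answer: -22621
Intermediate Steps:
E(B, P) = -4 + 2*P/(-22 + B) (E(B, P) = -4 + (P + P)/(B - 22) = -4 + (2*P)/(-22 + B) = -4 + 2*P/(-22 + B))
E(36, -210) + U = 2*(44 - 210 - 2*36)/(-22 + 36) - 22587 = 2*(44 - 210 - 72)/14 - 22587 = 2*(1/14)*(-238) - 22587 = -34 - 22587 = -22621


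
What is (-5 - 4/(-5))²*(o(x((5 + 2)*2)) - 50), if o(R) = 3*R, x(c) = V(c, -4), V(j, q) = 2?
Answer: -19404/25 ≈ -776.16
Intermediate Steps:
x(c) = 2
(-5 - 4/(-5))²*(o(x((5 + 2)*2)) - 50) = (-5 - 4/(-5))²*(3*2 - 50) = (-5 - 4*(-⅕))²*(6 - 50) = (-5 + ⅘)²*(-44) = (-21/5)²*(-44) = (441/25)*(-44) = -19404/25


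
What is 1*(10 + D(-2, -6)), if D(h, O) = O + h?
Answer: 2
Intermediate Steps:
1*(10 + D(-2, -6)) = 1*(10 + (-6 - 2)) = 1*(10 - 8) = 1*2 = 2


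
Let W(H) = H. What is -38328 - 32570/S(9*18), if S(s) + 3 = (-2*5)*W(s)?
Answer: -62173774/1623 ≈ -38308.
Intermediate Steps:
S(s) = -3 - 10*s (S(s) = -3 + (-2*5)*s = -3 - 10*s)
-38328 - 32570/S(9*18) = -38328 - 32570/(-3 - 90*18) = -38328 - 32570/(-3 - 10*162) = -38328 - 32570/(-3 - 1620) = -38328 - 32570/(-1623) = -38328 - 32570*(-1)/1623 = -38328 - 1*(-32570/1623) = -38328 + 32570/1623 = -62173774/1623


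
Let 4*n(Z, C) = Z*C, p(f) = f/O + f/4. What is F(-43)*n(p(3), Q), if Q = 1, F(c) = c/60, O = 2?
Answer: -129/320 ≈ -0.40312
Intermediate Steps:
F(c) = c/60 (F(c) = c*(1/60) = c/60)
p(f) = 3*f/4 (p(f) = f/2 + f/4 = 3*f/4)
n(Z, C) = C*Z/4 (n(Z, C) = (Z*C)/4 = (C*Z)/4 = C*Z/4)
F(-43)*n(p(3), Q) = ((1/60)*(-43))*((¼)*1*((¾)*3)) = -43*9/(240*4) = -43/60*9/16 = -129/320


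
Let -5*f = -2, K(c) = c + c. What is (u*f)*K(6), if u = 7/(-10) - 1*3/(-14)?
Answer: -408/175 ≈ -2.3314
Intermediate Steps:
K(c) = 2*c
f = ⅖ (f = -⅕*(-2) = ⅖ ≈ 0.40000)
u = -17/35 (u = 7*(-⅒) - 3*(-1/14) = -7/10 + 3/14 = -17/35 ≈ -0.48571)
(u*f)*K(6) = (-17/35*⅖)*(2*6) = -34/175*12 = -408/175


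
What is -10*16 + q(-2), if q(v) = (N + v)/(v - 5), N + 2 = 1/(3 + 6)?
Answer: -1435/9 ≈ -159.44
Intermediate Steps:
N = -17/9 (N = -2 + 1/(3 + 6) = -2 + 1/9 = -2 + ⅑ = -17/9 ≈ -1.8889)
q(v) = (-17/9 + v)/(-5 + v) (q(v) = (-17/9 + v)/(v - 5) = (-17/9 + v)/(-5 + v))
-10*16 + q(-2) = -10*16 + (-17/9 - 2)/(-5 - 2) = -160 - 35/9/(-7) = -160 - ⅐*(-35/9) = -160 + 5/9 = -1435/9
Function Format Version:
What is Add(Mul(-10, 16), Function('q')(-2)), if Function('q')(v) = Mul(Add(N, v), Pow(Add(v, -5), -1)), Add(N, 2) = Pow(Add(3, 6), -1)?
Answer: Rational(-1435, 9) ≈ -159.44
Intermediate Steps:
N = Rational(-17, 9) (N = Add(-2, Pow(Add(3, 6), -1)) = Add(-2, Pow(9, -1)) = Add(-2, Rational(1, 9)) = Rational(-17, 9) ≈ -1.8889)
Function('q')(v) = Mul(Pow(Add(-5, v), -1), Add(Rational(-17, 9), v)) (Function('q')(v) = Mul(Add(Rational(-17, 9), v), Pow(Add(v, -5), -1)) = Mul(Add(Rational(-17, 9), v), Pow(Add(-5, v), -1)) = Mul(Pow(Add(-5, v), -1), Add(Rational(-17, 9), v)))
Add(Mul(-10, 16), Function('q')(-2)) = Add(Mul(-10, 16), Mul(Pow(Add(-5, -2), -1), Add(Rational(-17, 9), -2))) = Add(-160, Mul(Pow(-7, -1), Rational(-35, 9))) = Add(-160, Mul(Rational(-1, 7), Rational(-35, 9))) = Add(-160, Rational(5, 9)) = Rational(-1435, 9)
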